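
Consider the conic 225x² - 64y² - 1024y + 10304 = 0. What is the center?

Rearranging, 225x² -64(y² + 16y) = -10304.
Complete the square: 225x² -64(y + 8)² = -10304 + 0 - 4096 = -14400
Divide through by -14400 to get (y + 8)²/225 - x²/64 = 1.
Hyperbola with center (0, -8).

(0, -8)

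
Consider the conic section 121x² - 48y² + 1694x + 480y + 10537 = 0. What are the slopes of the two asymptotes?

121(x² + 14x) -48(y² - 10y) = -10537
Complete the square in x and y: 121(x + 7)² -48(y - 5)² = -10537 + 5929 - 1200 = -5808
Divide through by -5808 to get (y - 5)²/121 - (x + 7)²/48 = 1.
Hyperbola, center (-7, 5), transverse axis vertical; a² = 121, b² = 48.
For a vertical hyperbola the asymptotes have slope ±a/b.
Here that is ±11/4√3 = ±11√3/12.

11√3/12 and -11√3/12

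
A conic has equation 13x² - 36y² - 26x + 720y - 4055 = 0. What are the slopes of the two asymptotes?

√13/6 and -√13/6

Group: 13(x² - 2x) -36(y² - 20y) = 4055
Completing the square gives 13(x - 1)² -36(y - 10)² = 4055 + 13 - 3600 = 468.
Divide by 468: (x - 1)²/36 - (y - 10)²/13 = 1
Hyperbola, center (1, 10), transverse axis horizontal; a² = 36, b² = 13.
For a horizontal hyperbola the asymptotes have slope ±b/a.
Here that is ±√13/6.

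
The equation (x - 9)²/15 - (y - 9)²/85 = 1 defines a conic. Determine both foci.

(-1, 9) and (19, 9)

Center (9, 9). The positive term is the x-term, so the transverse axis is horizontal; a² = 15, b² = 85.
c² = a² + b² = 15 + 85 = 100, so c = 10.
Foci lie on the horizontal axis through the center: (h ± c, k).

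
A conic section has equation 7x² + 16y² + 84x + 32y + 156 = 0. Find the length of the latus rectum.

7/2

Rearranging, 7(x² + 12x) + 16(y² + 2y) = -156.
7(x + 6)² + 16(y + 1)² = -156 + 252 + 16 = 112
Dividing both sides by 112: (x + 6)²/16 + (y + 1)²/7 = 1
Ellipse, center (-6, -1), major axis horizontal; a² = 16, b² = 7.
Latus rectum length = 2b²/a = 2·7/4 = 7/2.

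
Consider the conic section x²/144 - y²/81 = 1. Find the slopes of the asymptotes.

3/4 and -3/4

Center (0, 0). The positive term is the x-term, so the transverse axis is horizontal; a² = 144, b² = 81.
For a horizontal hyperbola the asymptotes have slope ±b/a.
Here that is ±9/12 = ±3/4.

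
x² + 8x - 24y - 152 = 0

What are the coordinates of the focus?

(-4, -1)

Only x is squared. Complete the square in x: (x + 4)² = 24(y + 7).
Vertex (-4, -7); 4p = 24 so p = 6. Opens up.
Focus is p units from the vertex along the axis: (h, k + p).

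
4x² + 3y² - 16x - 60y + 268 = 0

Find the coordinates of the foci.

(2, 8) and (2, 12)

Group: 4(x² - 4x) + 3(y² - 20y) = -268
Complete the square in x and y: 4(x - 2)² + 3(y - 10)² = -268 + 16 + 300 = 48
Dividing both sides by 48: (x - 2)²/12 + (y - 10)²/16 = 1
Ellipse, center (2, 10), major axis vertical; a² = 16, b² = 12.
c² = a² - b² = 16 - 12 = 4, so c = 2.
Foci lie on the vertical axis through the center: (h, k ± c).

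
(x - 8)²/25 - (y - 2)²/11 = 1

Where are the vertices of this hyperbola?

Center (8, 2). The positive term is the x-term, so the transverse axis is horizontal; a² = 25, b² = 11.
a = 5. Vertices at (h ± a, k).

(3, 2) and (13, 2)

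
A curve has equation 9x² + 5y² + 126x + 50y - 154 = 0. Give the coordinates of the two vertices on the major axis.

(-7, -17) and (-7, 7)

9(x² + 14x) + 5(y² + 10y) = 154
Complete the square in x and y: 9(x + 7)² + 5(y + 5)² = 154 + 441 + 125 = 720
Divide by 720: (x + 7)²/80 + (y + 5)²/144 = 1
Ellipse, center (-7, -5), major axis vertical; a² = 144, b² = 80.
a = 12. Vertices at (h, k ± a).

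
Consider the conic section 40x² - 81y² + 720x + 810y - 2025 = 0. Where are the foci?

Rearranging, 40(x² + 18x) -81(y² - 10y) = 2025.
40(x + 9)² -81(y - 5)² = 2025 + 3240 - 2025 = 3240
Divide by 3240: (x + 9)²/81 - (y - 5)²/40 = 1
Hyperbola, center (-9, 5), transverse axis horizontal; a² = 81, b² = 40.
c² = a² + b² = 81 + 40 = 121, so c = 11.
Foci lie on the horizontal axis through the center: (h ± c, k).

(-20, 5) and (2, 5)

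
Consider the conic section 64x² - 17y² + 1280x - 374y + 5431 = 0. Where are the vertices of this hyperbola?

(-10, -19) and (-10, -3)

Rearranging, 64(x² + 20x) -17(y² + 22y) = -5431.
Complete the square in x and y: 64(x + 10)² -17(y + 11)² = -5431 + 6400 - 2057 = -1088
Dividing both sides by -1088: (y + 11)²/64 - (x + 10)²/17 = 1
Hyperbola, center (-10, -11), transverse axis vertical; a² = 64, b² = 17.
a = 8. Vertices at (h, k ± a).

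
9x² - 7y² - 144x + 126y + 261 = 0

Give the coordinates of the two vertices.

(8, 3) and (8, 15)

Collect terms: 9(x² - 16x) -7(y² - 18y) = -261
9(x - 8)² -7(y - 9)² = -261 + 576 - 567 = -252
Dividing both sides by -252: (y - 9)²/36 - (x - 8)²/28 = 1
Hyperbola, center (8, 9), transverse axis vertical; a² = 36, b² = 28.
a = 6. Vertices at (h, k ± a).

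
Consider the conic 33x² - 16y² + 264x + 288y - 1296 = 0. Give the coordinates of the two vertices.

(-8, 9) and (0, 9)

Rearranging, 33(x² + 8x) -16(y² - 18y) = 1296.
Completing the square gives 33(x + 4)² -16(y - 9)² = 1296 + 528 - 1296 = 528.
Divide by 528: (x + 4)²/16 - (y - 9)²/33 = 1
Hyperbola, center (-4, 9), transverse axis horizontal; a² = 16, b² = 33.
a = 4. Vertices at (h ± a, k).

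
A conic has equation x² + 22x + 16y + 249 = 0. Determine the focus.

(-11, -12)

Only x is squared. Complete the square in x: (x + 11)² = -16(y + 8).
Vertex (-11, -8); 4p = -16 so p = -4. Opens down.
Focus is p units from the vertex along the axis: (h, k + p).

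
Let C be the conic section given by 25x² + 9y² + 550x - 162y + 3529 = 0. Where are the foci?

(-11, 5) and (-11, 13)

Group: 25(x² + 22x) + 9(y² - 18y) = -3529
25(x + 11)² + 9(y - 9)² = -3529 + 3025 + 729 = 225
Divide through by 225 to get (x + 11)²/9 + (y - 9)²/25 = 1.
Ellipse, center (-11, 9), major axis vertical; a² = 25, b² = 9.
c² = a² - b² = 25 - 9 = 16, so c = 4.
Foci lie on the vertical axis through the center: (h, k ± c).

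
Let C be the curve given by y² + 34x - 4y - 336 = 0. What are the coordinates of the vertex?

Only y is squared. Complete the square in y: (y - 2)² = -34(x - 10).
Vertex (10, 2); 4p = -34 so p = -17/2. Opens left.

(10, 2)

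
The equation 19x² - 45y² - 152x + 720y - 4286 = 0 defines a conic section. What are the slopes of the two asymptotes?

Rearranging, 19(x² - 8x) -45(y² - 16y) = 4286.
Complete the square in x and y: 19(x - 4)² -45(y - 8)² = 4286 + 304 - 2880 = 1710
Divide by 1710: (x - 4)²/90 - (y - 8)²/38 = 1
Hyperbola, center (4, 8), transverse axis horizontal; a² = 90, b² = 38.
For a horizontal hyperbola the asymptotes have slope ±b/a.
Here that is ±√38/3√10 = ±√95/15.

√95/15 and -√95/15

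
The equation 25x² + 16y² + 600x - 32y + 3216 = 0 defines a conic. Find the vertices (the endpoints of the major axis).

25(x² + 24x) + 16(y² - 2y) = -3216
Complete the square: 25(x + 12)² + 16(y - 1)² = -3216 + 3600 + 16 = 400
Dividing both sides by 400: (x + 12)²/16 + (y - 1)²/25 = 1
Ellipse, center (-12, 1), major axis vertical; a² = 25, b² = 16.
a = 5. Vertices at (h, k ± a).

(-12, -4) and (-12, 6)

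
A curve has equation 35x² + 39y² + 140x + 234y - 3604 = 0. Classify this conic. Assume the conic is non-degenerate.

No xy term. Coefficients of x² and y² are A = 35, C = 39.
A and C have the same sign but A ≠ C ⇒ ellipse.

ellipse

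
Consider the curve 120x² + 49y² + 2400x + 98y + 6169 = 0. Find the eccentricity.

Rearranging, 120(x² + 20x) + 49(y² + 2y) = -6169.
Complete the square: 120(x + 10)² + 49(y + 1)² = -6169 + 12000 + 49 = 5880
Divide by 5880: (x + 10)²/49 + (y + 1)²/120 = 1
Ellipse, center (-10, -1), major axis vertical; a² = 120, b² = 49.
c² = a² - b² = 71, so c = √71.
e = c/a = √71/2√30 = √2130/60.

e = √2130/60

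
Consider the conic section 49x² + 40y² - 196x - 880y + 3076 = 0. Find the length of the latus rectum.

80/7

Group the x- and y-terms: 49(x² - 4x) + 40(y² - 22y) = -3076
Complete the square in x and y: 49(x - 2)² + 40(y - 11)² = -3076 + 196 + 4840 = 1960
Divide by 1960: (x - 2)²/40 + (y - 11)²/49 = 1
Ellipse, center (2, 11), major axis vertical; a² = 49, b² = 40.
Latus rectum length = 2b²/a = 2·40/7 = 80/7.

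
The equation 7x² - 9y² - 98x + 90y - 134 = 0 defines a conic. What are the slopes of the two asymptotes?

Group: 7(x² - 14x) -9(y² - 10y) = 134
Complete the square in x and y: 7(x - 7)² -9(y - 5)² = 134 + 343 - 225 = 252
Dividing both sides by 252: (x - 7)²/36 - (y - 5)²/28 = 1
Hyperbola, center (7, 5), transverse axis horizontal; a² = 36, b² = 28.
For a horizontal hyperbola the asymptotes have slope ±b/a.
Here that is ±2√7/6 = ±√7/3.

√7/3 and -√7/3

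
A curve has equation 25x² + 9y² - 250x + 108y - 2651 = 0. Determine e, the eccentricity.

Collect terms: 25(x² - 10x) + 9(y² + 12y) = 2651
Completing the square gives 25(x - 5)² + 9(y + 6)² = 2651 + 625 + 324 = 3600.
Divide by 3600: (x - 5)²/144 + (y + 6)²/400 = 1
Ellipse, center (5, -6), major axis vertical; a² = 400, b² = 144.
c² = a² - b² = 256, so c = 16.
e = c/a = 16/20 = 4/5.

e = 4/5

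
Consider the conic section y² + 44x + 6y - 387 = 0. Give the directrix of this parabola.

x = 20

Only y is squared. Complete the square in y: (y + 3)² = -44(x - 9).
Vertex (9, -3); 4p = -44 so p = -11. Opens left.
Directrix is the vertical line x = h − p = 9 − (-11) = 20.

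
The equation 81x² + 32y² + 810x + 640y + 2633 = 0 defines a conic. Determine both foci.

(-5, -17) and (-5, -3)

81(x² + 10x) + 32(y² + 20y) = -2633
Completing the square gives 81(x + 5)² + 32(y + 10)² = -2633 + 2025 + 3200 = 2592.
Divide by 2592: (x + 5)²/32 + (y + 10)²/81 = 1
Ellipse, center (-5, -10), major axis vertical; a² = 81, b² = 32.
c² = a² - b² = 81 - 32 = 49, so c = 7.
Foci lie on the vertical axis through the center: (h, k ± c).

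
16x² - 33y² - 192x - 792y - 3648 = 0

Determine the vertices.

16(x² - 12x) -33(y² + 24y) = 3648
16(x - 6)² -33(y + 12)² = 3648 + 576 - 4752 = -528
Divide through by -528 to get (y + 12)²/16 - (x - 6)²/33 = 1.
Hyperbola, center (6, -12), transverse axis vertical; a² = 16, b² = 33.
a = 4. Vertices at (h, k ± a).

(6, -16) and (6, -8)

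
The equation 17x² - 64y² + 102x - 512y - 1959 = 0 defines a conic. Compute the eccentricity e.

e = 9/8

Collect terms: 17(x² + 6x) -64(y² + 8y) = 1959
Complete the square: 17(x + 3)² -64(y + 4)² = 1959 + 153 - 1024 = 1088
Divide through by 1088 to get (x + 3)²/64 - (y + 4)²/17 = 1.
Hyperbola, center (-3, -4), transverse axis horizontal; a² = 64, b² = 17.
c² = a² + b² = 81, so c = 9.
e = c/a = 9/8.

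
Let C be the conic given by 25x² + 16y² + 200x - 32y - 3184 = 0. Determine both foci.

25(x² + 8x) + 16(y² - 2y) = 3184
Completing the square gives 25(x + 4)² + 16(y - 1)² = 3184 + 400 + 16 = 3600.
Divide by 3600: (x + 4)²/144 + (y - 1)²/225 = 1
Ellipse, center (-4, 1), major axis vertical; a² = 225, b² = 144.
c² = a² - b² = 225 - 144 = 81, so c = 9.
Foci lie on the vertical axis through the center: (h, k ± c).

(-4, -8) and (-4, 10)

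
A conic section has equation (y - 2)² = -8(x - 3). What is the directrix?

Vertex (3, 2); 4p = -8 so p = -2. Opens left.
Directrix is the vertical line x = h − p = 3 − (-2) = 5.

x = 5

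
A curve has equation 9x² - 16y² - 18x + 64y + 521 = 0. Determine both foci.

(1, -8) and (1, 12)

Group the x- and y-terms: 9(x² - 2x) -16(y² - 4y) = -521
Completing the square gives 9(x - 1)² -16(y - 2)² = -521 + 9 - 64 = -576.
Divide by -576: (y - 2)²/36 - (x - 1)²/64 = 1
Hyperbola, center (1, 2), transverse axis vertical; a² = 36, b² = 64.
c² = a² + b² = 36 + 64 = 100, so c = 10.
Foci lie on the vertical axis through the center: (h, k ± c).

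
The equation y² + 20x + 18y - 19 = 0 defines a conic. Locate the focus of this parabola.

(0, -9)

Only y is squared. Complete the square in y: (y + 9)² = -20(x - 5).
Vertex (5, -9); 4p = -20 so p = -5. Opens left.
Focus is p units from the vertex along the axis: (h + p, k).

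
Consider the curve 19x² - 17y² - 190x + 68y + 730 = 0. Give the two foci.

(5, -4) and (5, 8)

Rearranging, 19(x² - 10x) -17(y² - 4y) = -730.
Complete the square in x and y: 19(x - 5)² -17(y - 2)² = -730 + 475 - 68 = -323
Divide by -323: (y - 2)²/19 - (x - 5)²/17 = 1
Hyperbola, center (5, 2), transverse axis vertical; a² = 19, b² = 17.
c² = a² + b² = 19 + 17 = 36, so c = 6.
Foci lie on the vertical axis through the center: (h, k ± c).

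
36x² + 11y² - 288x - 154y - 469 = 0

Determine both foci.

Group: 36(x² - 8x) + 11(y² - 14y) = 469
Complete the square: 36(x - 4)² + 11(y - 7)² = 469 + 576 + 539 = 1584
Divide through by 1584 to get (x - 4)²/44 + (y - 7)²/144 = 1.
Ellipse, center (4, 7), major axis vertical; a² = 144, b² = 44.
c² = a² - b² = 144 - 44 = 100, so c = 10.
Foci lie on the vertical axis through the center: (h, k ± c).

(4, -3) and (4, 17)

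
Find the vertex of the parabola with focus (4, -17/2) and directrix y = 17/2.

(4, 0)

The vertex is the midpoint between the focus and the directrix along the axis of symmetry.
Axis is vertical (directrix is horizontal). Vertex y-coordinate = (-17/2 + 17/2)/2 = 0; x-coordinate = 4.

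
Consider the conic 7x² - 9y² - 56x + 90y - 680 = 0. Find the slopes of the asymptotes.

Collect terms: 7(x² - 8x) -9(y² - 10y) = 680
Completing the square gives 7(x - 4)² -9(y - 5)² = 680 + 112 - 225 = 567.
Divide through by 567 to get (x - 4)²/81 - (y - 5)²/63 = 1.
Hyperbola, center (4, 5), transverse axis horizontal; a² = 81, b² = 63.
For a horizontal hyperbola the asymptotes have slope ±b/a.
Here that is ±3√7/9 = ±√7/3.

√7/3 and -√7/3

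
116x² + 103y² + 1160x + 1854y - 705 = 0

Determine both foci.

(-5, -9 - √13) and (-5, -9 + √13)

Rearranging, 116(x² + 10x) + 103(y² + 18y) = 705.
116(x + 5)² + 103(y + 9)² = 705 + 2900 + 8343 = 11948
Divide by 11948: (x + 5)²/103 + (y + 9)²/116 = 1
Ellipse, center (-5, -9), major axis vertical; a² = 116, b² = 103.
c² = a² - b² = 116 - 103 = 13, so c = √13.
Foci lie on the vertical axis through the center: (h, k ± c).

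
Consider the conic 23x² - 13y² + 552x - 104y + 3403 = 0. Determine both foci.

Group the x- and y-terms: 23(x² + 24x) -13(y² + 8y) = -3403
Completing the square gives 23(x + 12)² -13(y + 4)² = -3403 + 3312 - 208 = -299.
Dividing both sides by -299: (y + 4)²/23 - (x + 12)²/13 = 1
Hyperbola, center (-12, -4), transverse axis vertical; a² = 23, b² = 13.
c² = a² + b² = 23 + 13 = 36, so c = 6.
Foci lie on the vertical axis through the center: (h, k ± c).

(-12, -10) and (-12, 2)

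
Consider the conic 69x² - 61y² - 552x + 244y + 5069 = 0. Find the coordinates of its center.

(4, 2)

Group the x- and y-terms: 69(x² - 8x) -61(y² - 4y) = -5069
69(x - 4)² -61(y - 2)² = -5069 + 1104 - 244 = -4209
Divide by -4209: (y - 2)²/69 - (x - 4)²/61 = 1
Hyperbola with center (4, 2).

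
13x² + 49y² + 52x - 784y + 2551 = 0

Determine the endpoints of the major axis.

(-9, 8) and (5, 8)

Collect terms: 13(x² + 4x) + 49(y² - 16y) = -2551
Completing the square gives 13(x + 2)² + 49(y - 8)² = -2551 + 52 + 3136 = 637.
Divide by 637: (x + 2)²/49 + (y - 8)²/13 = 1
Ellipse, center (-2, 8), major axis horizontal; a² = 49, b² = 13.
a = 7. Vertices at (h ± a, k).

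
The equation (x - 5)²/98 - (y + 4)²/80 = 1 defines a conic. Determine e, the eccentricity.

e = √89/7

Center (5, -4). The positive term is the x-term, so the transverse axis is horizontal; a² = 98, b² = 80.
c² = a² + b² = 178, so c = √178.
e = c/a = √178/7√2 = √89/7.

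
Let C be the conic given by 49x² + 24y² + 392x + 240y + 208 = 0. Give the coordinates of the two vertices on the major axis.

Group: 49(x² + 8x) + 24(y² + 10y) = -208
Completing the square gives 49(x + 4)² + 24(y + 5)² = -208 + 784 + 600 = 1176.
Divide by 1176: (x + 4)²/24 + (y + 5)²/49 = 1
Ellipse, center (-4, -5), major axis vertical; a² = 49, b² = 24.
a = 7. Vertices at (h, k ± a).

(-4, -12) and (-4, 2)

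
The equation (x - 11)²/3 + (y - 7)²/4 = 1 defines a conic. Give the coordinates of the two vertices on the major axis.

(11, 5) and (11, 9)

Center (11, 7). The larger denominator 4 sits under the y-term, so the major axis is vertical; a² = 4, b² = 3.
a = 2. Vertices at (h, k ± a).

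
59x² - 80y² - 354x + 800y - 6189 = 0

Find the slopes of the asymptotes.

Rearranging, 59(x² - 6x) -80(y² - 10y) = 6189.
Complete the square: 59(x - 3)² -80(y - 5)² = 6189 + 531 - 2000 = 4720
Dividing both sides by 4720: (x - 3)²/80 - (y - 5)²/59 = 1
Hyperbola, center (3, 5), transverse axis horizontal; a² = 80, b² = 59.
For a horizontal hyperbola the asymptotes have slope ±b/a.
Here that is ±√59/4√5 = ±√295/20.

√295/20 and -√295/20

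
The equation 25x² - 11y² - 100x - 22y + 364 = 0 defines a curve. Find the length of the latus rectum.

Group: 25(x² - 4x) -11(y² + 2y) = -364
Complete the square in x and y: 25(x - 2)² -11(y + 1)² = -364 + 100 - 11 = -275
Divide by -275: (y + 1)²/25 - (x - 2)²/11 = 1
Hyperbola, center (2, -1), transverse axis vertical; a² = 25, b² = 11.
Latus rectum length = 2b²/a = 2·11/5 = 22/5.

22/5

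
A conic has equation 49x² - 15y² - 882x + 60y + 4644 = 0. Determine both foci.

Group: 49(x² - 18x) -15(y² - 4y) = -4644
Completing the square gives 49(x - 9)² -15(y - 2)² = -4644 + 3969 - 60 = -735.
Dividing both sides by -735: (y - 2)²/49 - (x - 9)²/15 = 1
Hyperbola, center (9, 2), transverse axis vertical; a² = 49, b² = 15.
c² = a² + b² = 49 + 15 = 64, so c = 8.
Foci lie on the vertical axis through the center: (h, k ± c).

(9, -6) and (9, 10)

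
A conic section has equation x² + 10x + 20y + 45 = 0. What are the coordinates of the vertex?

(-5, -1)

Only x is squared. Complete the square in x: (x + 5)² = -20(y + 1).
Vertex (-5, -1); 4p = -20 so p = -5. Opens down.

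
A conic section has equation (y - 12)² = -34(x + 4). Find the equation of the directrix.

x = 9/2

Vertex (-4, 12); 4p = -34 so p = -17/2. Opens left.
Directrix is the vertical line x = h − p = -4 − (-17/2) = 9/2.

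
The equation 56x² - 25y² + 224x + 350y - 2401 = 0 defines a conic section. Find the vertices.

Group: 56(x² + 4x) -25(y² - 14y) = 2401
56(x + 2)² -25(y - 7)² = 2401 + 224 - 1225 = 1400
Divide by 1400: (x + 2)²/25 - (y - 7)²/56 = 1
Hyperbola, center (-2, 7), transverse axis horizontal; a² = 25, b² = 56.
a = 5. Vertices at (h ± a, k).

(-7, 7) and (3, 7)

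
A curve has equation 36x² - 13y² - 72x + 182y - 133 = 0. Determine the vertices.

Group the x- and y-terms: 36(x² - 2x) -13(y² - 14y) = 133
Completing the square gives 36(x - 1)² -13(y - 7)² = 133 + 36 - 637 = -468.
Divide by -468: (y - 7)²/36 - (x - 1)²/13 = 1
Hyperbola, center (1, 7), transverse axis vertical; a² = 36, b² = 13.
a = 6. Vertices at (h, k ± a).

(1, 1) and (1, 13)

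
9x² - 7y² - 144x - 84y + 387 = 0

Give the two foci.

(8, -10) and (8, -2)

Group: 9(x² - 16x) -7(y² + 12y) = -387
Completing the square gives 9(x - 8)² -7(y + 6)² = -387 + 576 - 252 = -63.
Dividing both sides by -63: (y + 6)²/9 - (x - 8)²/7 = 1
Hyperbola, center (8, -6), transverse axis vertical; a² = 9, b² = 7.
c² = a² + b² = 9 + 7 = 16, so c = 4.
Foci lie on the vertical axis through the center: (h, k ± c).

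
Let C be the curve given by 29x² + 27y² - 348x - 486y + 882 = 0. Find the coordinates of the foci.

Group: 29(x² - 12x) + 27(y² - 18y) = -882
Complete the square in x and y: 29(x - 6)² + 27(y - 9)² = -882 + 1044 + 2187 = 2349
Divide by 2349: (x - 6)²/81 + (y - 9)²/87 = 1
Ellipse, center (6, 9), major axis vertical; a² = 87, b² = 81.
c² = a² - b² = 87 - 81 = 6, so c = √6.
Foci lie on the vertical axis through the center: (h, k ± c).

(6, 9 - √6) and (6, 9 + √6)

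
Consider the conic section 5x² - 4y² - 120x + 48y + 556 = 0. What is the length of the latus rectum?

5(x² - 24x) -4(y² - 12y) = -556
Complete the square: 5(x - 12)² -4(y - 6)² = -556 + 720 - 144 = 20
Dividing both sides by 20: (x - 12)²/4 - (y - 6)²/5 = 1
Hyperbola, center (12, 6), transverse axis horizontal; a² = 4, b² = 5.
Latus rectum length = 2b²/a = 2·5/2 = 5.

5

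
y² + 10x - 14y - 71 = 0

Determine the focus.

(19/2, 7)

Only y is squared. Complete the square in y: (y - 7)² = -10(x - 12).
Vertex (12, 7); 4p = -10 so p = -5/2. Opens left.
Focus is p units from the vertex along the axis: (h + p, k).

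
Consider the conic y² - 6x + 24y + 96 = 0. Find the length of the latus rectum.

Only y is squared. Complete the square in y: (y + 12)² = 6(x + 8).
Vertex (-8, -12); 4p = 6 so p = 3/2. Opens right.
Latus rectum length = |4p| = 6.

6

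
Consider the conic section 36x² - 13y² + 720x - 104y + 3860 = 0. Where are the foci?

(-10, -11) and (-10, 3)

Rearranging, 36(x² + 20x) -13(y² + 8y) = -3860.
36(x + 10)² -13(y + 4)² = -3860 + 3600 - 208 = -468
Dividing both sides by -468: (y + 4)²/36 - (x + 10)²/13 = 1
Hyperbola, center (-10, -4), transverse axis vertical; a² = 36, b² = 13.
c² = a² + b² = 36 + 13 = 49, so c = 7.
Foci lie on the vertical axis through the center: (h, k ± c).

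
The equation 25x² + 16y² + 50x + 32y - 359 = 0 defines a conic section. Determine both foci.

Group the x- and y-terms: 25(x² + 2x) + 16(y² + 2y) = 359
Complete the square: 25(x + 1)² + 16(y + 1)² = 359 + 25 + 16 = 400
Dividing both sides by 400: (x + 1)²/16 + (y + 1)²/25 = 1
Ellipse, center (-1, -1), major axis vertical; a² = 25, b² = 16.
c² = a² - b² = 25 - 16 = 9, so c = 3.
Foci lie on the vertical axis through the center: (h, k ± c).

(-1, -4) and (-1, 2)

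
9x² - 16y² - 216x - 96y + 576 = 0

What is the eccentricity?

e = 5/4

Collect terms: 9(x² - 24x) -16(y² + 6y) = -576
Complete the square in x and y: 9(x - 12)² -16(y + 3)² = -576 + 1296 - 144 = 576
Divide through by 576 to get (x - 12)²/64 - (y + 3)²/36 = 1.
Hyperbola, center (12, -3), transverse axis horizontal; a² = 64, b² = 36.
c² = a² + b² = 100, so c = 10.
e = c/a = 10/8 = 5/4.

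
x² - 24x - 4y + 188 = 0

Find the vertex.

(12, 11)

Only x is squared. Complete the square in x: (x - 12)² = 4(y - 11).
Vertex (12, 11); 4p = 4 so p = 1. Opens up.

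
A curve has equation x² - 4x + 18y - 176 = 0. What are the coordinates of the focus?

(2, 11/2)

Only x is squared. Complete the square in x: (x - 2)² = -18(y - 10).
Vertex (2, 10); 4p = -18 so p = -9/2. Opens down.
Focus is p units from the vertex along the axis: (h, k + p).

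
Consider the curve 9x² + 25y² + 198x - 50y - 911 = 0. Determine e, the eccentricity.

e = 4/5

Rearranging, 9(x² + 22x) + 25(y² - 2y) = 911.
Complete the square in x and y: 9(x + 11)² + 25(y - 1)² = 911 + 1089 + 25 = 2025
Divide by 2025: (x + 11)²/225 + (y - 1)²/81 = 1
Ellipse, center (-11, 1), major axis horizontal; a² = 225, b² = 81.
c² = a² - b² = 144, so c = 12.
e = c/a = 12/15 = 4/5.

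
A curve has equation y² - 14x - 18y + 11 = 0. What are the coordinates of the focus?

(-3/2, 9)

Only y is squared. Complete the square in y: (y - 9)² = 14(x + 5).
Vertex (-5, 9); 4p = 14 so p = 7/2. Opens right.
Focus is p units from the vertex along the axis: (h + p, k).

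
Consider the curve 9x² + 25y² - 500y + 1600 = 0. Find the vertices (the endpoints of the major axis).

(-10, 10) and (10, 10)

Rearranging, 9x² + 25(y² - 20y) = -1600.
9x² + 25(y - 10)² = -1600 + 0 + 2500 = 900
Divide through by 900 to get x²/100 + (y - 10)²/36 = 1.
Ellipse, center (0, 10), major axis horizontal; a² = 100, b² = 36.
a = 10. Vertices at (h ± a, k).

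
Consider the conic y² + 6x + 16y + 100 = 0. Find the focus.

(-15/2, -8)

Only y is squared. Complete the square in y: (y + 8)² = -6(x + 6).
Vertex (-6, -8); 4p = -6 so p = -3/2. Opens left.
Focus is p units from the vertex along the axis: (h + p, k).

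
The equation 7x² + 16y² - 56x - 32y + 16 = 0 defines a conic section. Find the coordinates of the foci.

Collect terms: 7(x² - 8x) + 16(y² - 2y) = -16
Complete the square in x and y: 7(x - 4)² + 16(y - 1)² = -16 + 112 + 16 = 112
Divide through by 112 to get (x - 4)²/16 + (y - 1)²/7 = 1.
Ellipse, center (4, 1), major axis horizontal; a² = 16, b² = 7.
c² = a² - b² = 16 - 7 = 9, so c = 3.
Foci lie on the horizontal axis through the center: (h ± c, k).

(1, 1) and (7, 1)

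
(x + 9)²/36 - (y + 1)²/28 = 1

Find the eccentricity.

e = 4/3

Center (-9, -1). The positive term is the x-term, so the transverse axis is horizontal; a² = 36, b² = 28.
c² = a² + b² = 64, so c = 8.
e = c/a = 8/6 = 4/3.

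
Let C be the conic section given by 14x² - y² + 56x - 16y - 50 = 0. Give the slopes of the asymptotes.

√14 and -√14

14(x² + 4x) -(y² + 16y) = 50
14(x + 2)² -(y + 8)² = 50 + 56 - 64 = 42
Divide through by 42 to get (x + 2)²/3 - (y + 8)²/42 = 1.
Hyperbola, center (-2, -8), transverse axis horizontal; a² = 3, b² = 42.
For a horizontal hyperbola the asymptotes have slope ±b/a.
Here that is ±√42/√3 = ±√14.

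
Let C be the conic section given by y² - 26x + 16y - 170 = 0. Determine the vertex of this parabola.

(-9, -8)

Only y is squared. Complete the square in y: (y + 8)² = 26(x + 9).
Vertex (-9, -8); 4p = 26 so p = 13/2. Opens right.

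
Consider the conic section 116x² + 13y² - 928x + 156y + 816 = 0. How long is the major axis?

4√29

116(x² - 8x) + 13(y² + 12y) = -816
Completing the square gives 116(x - 4)² + 13(y + 6)² = -816 + 1856 + 468 = 1508.
Dividing both sides by 1508: (x - 4)²/13 + (y + 6)²/116 = 1
Ellipse, center (4, -6), major axis vertical; a² = 116, b² = 13.
a² = 116 so a = 2√29; the major axis has length 2a = 4√29.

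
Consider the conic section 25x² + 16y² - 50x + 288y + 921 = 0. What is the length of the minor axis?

8

Group: 25(x² - 2x) + 16(y² + 18y) = -921
Completing the square gives 25(x - 1)² + 16(y + 9)² = -921 + 25 + 1296 = 400.
Divide through by 400 to get (x - 1)²/16 + (y + 9)²/25 = 1.
Ellipse, center (1, -9), major axis vertical; a² = 25, b² = 16.
b² = 16 so b = 4; the minor axis has length 2b = 8.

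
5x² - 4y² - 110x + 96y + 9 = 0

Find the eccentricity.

e = 3/2

Group: 5(x² - 22x) -4(y² - 24y) = -9
Completing the square gives 5(x - 11)² -4(y - 12)² = -9 + 605 - 576 = 20.
Divide by 20: (x - 11)²/4 - (y - 12)²/5 = 1
Hyperbola, center (11, 12), transverse axis horizontal; a² = 4, b² = 5.
c² = a² + b² = 9, so c = 3.
e = c/a = 3/2.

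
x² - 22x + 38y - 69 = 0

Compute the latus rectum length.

38

Only x is squared. Complete the square in x: (x - 11)² = -38(y - 5).
Vertex (11, 5); 4p = -38 so p = -19/2. Opens down.
Latus rectum length = |4p| = 38.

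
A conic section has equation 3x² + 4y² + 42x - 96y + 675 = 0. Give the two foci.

Group the x- and y-terms: 3(x² + 14x) + 4(y² - 24y) = -675
Completing the square gives 3(x + 7)² + 4(y - 12)² = -675 + 147 + 576 = 48.
Divide by 48: (x + 7)²/16 + (y - 12)²/12 = 1
Ellipse, center (-7, 12), major axis horizontal; a² = 16, b² = 12.
c² = a² - b² = 16 - 12 = 4, so c = 2.
Foci lie on the horizontal axis through the center: (h ± c, k).

(-9, 12) and (-5, 12)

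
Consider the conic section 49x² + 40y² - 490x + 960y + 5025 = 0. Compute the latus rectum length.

Rearranging, 49(x² - 10x) + 40(y² + 24y) = -5025.
49(x - 5)² + 40(y + 12)² = -5025 + 1225 + 5760 = 1960
Dividing both sides by 1960: (x - 5)²/40 + (y + 12)²/49 = 1
Ellipse, center (5, -12), major axis vertical; a² = 49, b² = 40.
Latus rectum length = 2b²/a = 2·40/7 = 80/7.

80/7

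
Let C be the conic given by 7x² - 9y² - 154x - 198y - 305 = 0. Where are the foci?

Group the x- and y-terms: 7(x² - 22x) -9(y² + 22y) = 305
Complete the square: 7(x - 11)² -9(y + 11)² = 305 + 847 - 1089 = 63
Divide through by 63 to get (x - 11)²/9 - (y + 11)²/7 = 1.
Hyperbola, center (11, -11), transverse axis horizontal; a² = 9, b² = 7.
c² = a² + b² = 9 + 7 = 16, so c = 4.
Foci lie on the horizontal axis through the center: (h ± c, k).

(7, -11) and (15, -11)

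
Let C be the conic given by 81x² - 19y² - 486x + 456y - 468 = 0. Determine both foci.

Rearranging, 81(x² - 6x) -19(y² - 24y) = 468.
Completing the square gives 81(x - 3)² -19(y - 12)² = 468 + 729 - 2736 = -1539.
Dividing both sides by -1539: (y - 12)²/81 - (x - 3)²/19 = 1
Hyperbola, center (3, 12), transverse axis vertical; a² = 81, b² = 19.
c² = a² + b² = 81 + 19 = 100, so c = 10.
Foci lie on the vertical axis through the center: (h, k ± c).

(3, 2) and (3, 22)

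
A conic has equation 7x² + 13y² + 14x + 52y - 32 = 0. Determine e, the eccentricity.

e = √78/13

Collect terms: 7(x² + 2x) + 13(y² + 4y) = 32
7(x + 1)² + 13(y + 2)² = 32 + 7 + 52 = 91
Dividing both sides by 91: (x + 1)²/13 + (y + 2)²/7 = 1
Ellipse, center (-1, -2), major axis horizontal; a² = 13, b² = 7.
c² = a² - b² = 6, so c = √6.
e = c/a = √6/√13 = √78/13.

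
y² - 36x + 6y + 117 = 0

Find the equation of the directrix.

x = -6

Only y is squared. Complete the square in y: (y + 3)² = 36(x - 3).
Vertex (3, -3); 4p = 36 so p = 9. Opens right.
Directrix is the vertical line x = h − p = 3 − (9) = -6.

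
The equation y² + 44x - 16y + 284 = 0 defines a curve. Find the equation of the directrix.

Only y is squared. Complete the square in y: (y - 8)² = -44(x + 5).
Vertex (-5, 8); 4p = -44 so p = -11. Opens left.
Directrix is the vertical line x = h − p = -5 − (-11) = 6.

x = 6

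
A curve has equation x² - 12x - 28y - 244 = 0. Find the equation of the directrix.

Only x is squared. Complete the square in x: (x - 6)² = 28(y + 10).
Vertex (6, -10); 4p = 28 so p = 7. Opens up.
Directrix is the horizontal line y = k − p = -10 − (7) = -17.

y = -17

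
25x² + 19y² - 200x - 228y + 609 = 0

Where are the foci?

(4, 6 - √6) and (4, 6 + √6)

Collect terms: 25(x² - 8x) + 19(y² - 12y) = -609
25(x - 4)² + 19(y - 6)² = -609 + 400 + 684 = 475
Dividing both sides by 475: (x - 4)²/19 + (y - 6)²/25 = 1
Ellipse, center (4, 6), major axis vertical; a² = 25, b² = 19.
c² = a² - b² = 25 - 19 = 6, so c = √6.
Foci lie on the vertical axis through the center: (h, k ± c).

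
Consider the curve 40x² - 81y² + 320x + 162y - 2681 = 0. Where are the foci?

(-15, 1) and (7, 1)

Rearranging, 40(x² + 8x) -81(y² - 2y) = 2681.
Complete the square: 40(x + 4)² -81(y - 1)² = 2681 + 640 - 81 = 3240
Divide by 3240: (x + 4)²/81 - (y - 1)²/40 = 1
Hyperbola, center (-4, 1), transverse axis horizontal; a² = 81, b² = 40.
c² = a² + b² = 81 + 40 = 121, so c = 11.
Foci lie on the horizontal axis through the center: (h ± c, k).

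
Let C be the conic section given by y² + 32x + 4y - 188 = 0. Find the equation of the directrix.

Only y is squared. Complete the square in y: (y + 2)² = -32(x - 6).
Vertex (6, -2); 4p = -32 so p = -8. Opens left.
Directrix is the vertical line x = h − p = 6 − (-8) = 14.

x = 14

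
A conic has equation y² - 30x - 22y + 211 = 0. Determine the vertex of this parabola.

(3, 11)

Only y is squared. Complete the square in y: (y - 11)² = 30(x - 3).
Vertex (3, 11); 4p = 30 so p = 15/2. Opens right.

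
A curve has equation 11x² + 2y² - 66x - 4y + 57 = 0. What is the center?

Group: 11(x² - 6x) + 2(y² - 2y) = -57
Complete the square in x and y: 11(x - 3)² + 2(y - 1)² = -57 + 99 + 2 = 44
Divide through by 44 to get (x - 3)²/4 + (y - 1)²/22 = 1.
Ellipse with center (3, 1).

(3, 1)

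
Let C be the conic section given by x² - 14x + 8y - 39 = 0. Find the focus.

(7, 9)

Only x is squared. Complete the square in x: (x - 7)² = -8(y - 11).
Vertex (7, 11); 4p = -8 so p = -2. Opens down.
Focus is p units from the vertex along the axis: (h, k + p).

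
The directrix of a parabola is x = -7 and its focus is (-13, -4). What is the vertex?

(-10, -4)

The vertex is the midpoint between the focus and the directrix along the axis of symmetry.
Axis is horizontal (directrix is vertical). Vertex x-coordinate = (-13 + (-7))/2 = -10; y-coordinate = -4.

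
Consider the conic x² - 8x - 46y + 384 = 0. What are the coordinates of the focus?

(4, 39/2)

Only x is squared. Complete the square in x: (x - 4)² = 46(y - 8).
Vertex (4, 8); 4p = 46 so p = 23/2. Opens up.
Focus is p units from the vertex along the axis: (h, k + p).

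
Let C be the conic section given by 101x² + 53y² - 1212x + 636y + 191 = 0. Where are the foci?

(6, -6 - 4√3) and (6, -6 + 4√3)

101(x² - 12x) + 53(y² + 12y) = -191
Completing the square gives 101(x - 6)² + 53(y + 6)² = -191 + 3636 + 1908 = 5353.
Divide through by 5353 to get (x - 6)²/53 + (y + 6)²/101 = 1.
Ellipse, center (6, -6), major axis vertical; a² = 101, b² = 53.
c² = a² - b² = 101 - 53 = 48, so c = 4√3.
Foci lie on the vertical axis through the center: (h, k ± c).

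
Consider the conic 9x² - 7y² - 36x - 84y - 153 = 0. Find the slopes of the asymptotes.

Group the x- and y-terms: 9(x² - 4x) -7(y² + 12y) = 153
Complete the square in x and y: 9(x - 2)² -7(y + 6)² = 153 + 36 - 252 = -63
Divide by -63: (y + 6)²/9 - (x - 2)²/7 = 1
Hyperbola, center (2, -6), transverse axis vertical; a² = 9, b² = 7.
For a vertical hyperbola the asymptotes have slope ±a/b.
Here that is ±3/√7 = ±3√7/7.

3√7/7 and -3√7/7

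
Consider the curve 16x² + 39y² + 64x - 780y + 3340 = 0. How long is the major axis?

2√39

Rearranging, 16(x² + 4x) + 39(y² - 20y) = -3340.
Completing the square gives 16(x + 2)² + 39(y - 10)² = -3340 + 64 + 3900 = 624.
Dividing both sides by 624: (x + 2)²/39 + (y - 10)²/16 = 1
Ellipse, center (-2, 10), major axis horizontal; a² = 39, b² = 16.
a² = 39 so a = √39; the major axis has length 2a = 2√39.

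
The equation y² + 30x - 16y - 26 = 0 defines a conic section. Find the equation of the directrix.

Only y is squared. Complete the square in y: (y - 8)² = -30(x - 3).
Vertex (3, 8); 4p = -30 so p = -15/2. Opens left.
Directrix is the vertical line x = h − p = 3 − (-15/2) = 21/2.

x = 21/2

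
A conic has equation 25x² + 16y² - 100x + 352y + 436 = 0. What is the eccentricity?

25(x² - 4x) + 16(y² + 22y) = -436
Complete the square in x and y: 25(x - 2)² + 16(y + 11)² = -436 + 100 + 1936 = 1600
Divide through by 1600 to get (x - 2)²/64 + (y + 11)²/100 = 1.
Ellipse, center (2, -11), major axis vertical; a² = 100, b² = 64.
c² = a² - b² = 36, so c = 6.
e = c/a = 6/10 = 3/5.

e = 3/5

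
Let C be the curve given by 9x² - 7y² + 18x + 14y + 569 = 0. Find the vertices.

Group the x- and y-terms: 9(x² + 2x) -7(y² - 2y) = -569
Completing the square gives 9(x + 1)² -7(y - 1)² = -569 + 9 - 7 = -567.
Divide through by -567 to get (y - 1)²/81 - (x + 1)²/63 = 1.
Hyperbola, center (-1, 1), transverse axis vertical; a² = 81, b² = 63.
a = 9. Vertices at (h, k ± a).

(-1, -8) and (-1, 10)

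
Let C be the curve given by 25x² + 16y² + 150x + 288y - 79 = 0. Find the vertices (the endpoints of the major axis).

(-3, -19) and (-3, 1)

25(x² + 6x) + 16(y² + 18y) = 79
Completing the square gives 25(x + 3)² + 16(y + 9)² = 79 + 225 + 1296 = 1600.
Divide by 1600: (x + 3)²/64 + (y + 9)²/100 = 1
Ellipse, center (-3, -9), major axis vertical; a² = 100, b² = 64.
a = 10. Vertices at (h, k ± a).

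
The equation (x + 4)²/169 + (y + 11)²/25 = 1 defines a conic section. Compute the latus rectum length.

50/13

Center (-4, -11). The larger denominator 169 sits under the x-term, so the major axis is horizontal; a² = 169, b² = 25.
Latus rectum length = 2b²/a = 2·25/13 = 50/13.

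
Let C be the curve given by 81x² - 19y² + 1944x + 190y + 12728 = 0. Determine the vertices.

Collect terms: 81(x² + 24x) -19(y² - 10y) = -12728
Complete the square: 81(x + 12)² -19(y - 5)² = -12728 + 11664 - 475 = -1539
Divide by -1539: (y - 5)²/81 - (x + 12)²/19 = 1
Hyperbola, center (-12, 5), transverse axis vertical; a² = 81, b² = 19.
a = 9. Vertices at (h, k ± a).

(-12, -4) and (-12, 14)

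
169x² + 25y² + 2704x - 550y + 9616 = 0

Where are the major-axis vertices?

(-8, -2) and (-8, 24)

Rearranging, 169(x² + 16x) + 25(y² - 22y) = -9616.
Completing the square gives 169(x + 8)² + 25(y - 11)² = -9616 + 10816 + 3025 = 4225.
Divide through by 4225 to get (x + 8)²/25 + (y - 11)²/169 = 1.
Ellipse, center (-8, 11), major axis vertical; a² = 169, b² = 25.
a = 13. Vertices at (h, k ± a).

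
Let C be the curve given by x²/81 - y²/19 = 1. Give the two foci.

(-10, 0) and (10, 0)

Center (0, 0). The positive term is the x-term, so the transverse axis is horizontal; a² = 81, b² = 19.
c² = a² + b² = 81 + 19 = 100, so c = 10.
Foci lie on the horizontal axis through the center: (h ± c, k).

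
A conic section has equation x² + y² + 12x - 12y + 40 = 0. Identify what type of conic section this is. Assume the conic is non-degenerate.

circle

No xy term. Coefficients of x² and y² are A = 1, C = 1.
A = C (same sign) ⇒ circle.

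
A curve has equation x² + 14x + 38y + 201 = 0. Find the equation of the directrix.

y = 11/2

Only x is squared. Complete the square in x: (x + 7)² = -38(y + 4).
Vertex (-7, -4); 4p = -38 so p = -19/2. Opens down.
Directrix is the horizontal line y = k − p = -4 − (-19/2) = 11/2.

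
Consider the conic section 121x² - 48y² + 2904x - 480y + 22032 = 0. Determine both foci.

121(x² + 24x) -48(y² + 10y) = -22032
Completing the square gives 121(x + 12)² -48(y + 5)² = -22032 + 17424 - 1200 = -5808.
Divide through by -5808 to get (y + 5)²/121 - (x + 12)²/48 = 1.
Hyperbola, center (-12, -5), transverse axis vertical; a² = 121, b² = 48.
c² = a² + b² = 121 + 48 = 169, so c = 13.
Foci lie on the vertical axis through the center: (h, k ± c).

(-12, -18) and (-12, 8)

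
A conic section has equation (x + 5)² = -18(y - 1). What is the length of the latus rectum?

18

Vertex (-5, 1); 4p = -18 so p = -9/2. Opens down.
Latus rectum length = |4p| = 18.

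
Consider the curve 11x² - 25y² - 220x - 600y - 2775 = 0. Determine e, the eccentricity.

e = 6/5

Group: 11(x² - 20x) -25(y² + 24y) = 2775
Complete the square in x and y: 11(x - 10)² -25(y + 12)² = 2775 + 1100 - 3600 = 275
Divide by 275: (x - 10)²/25 - (y + 12)²/11 = 1
Hyperbola, center (10, -12), transverse axis horizontal; a² = 25, b² = 11.
c² = a² + b² = 36, so c = 6.
e = c/a = 6/5.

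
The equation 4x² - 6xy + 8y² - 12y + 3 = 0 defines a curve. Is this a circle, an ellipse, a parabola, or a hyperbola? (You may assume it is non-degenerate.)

A = 4, B = -6, C = 8.
Discriminant B² − 4AC = (-6)² − 4·4·8 = -92.
B² − 4AC < 0 ⇒ ellipse.

ellipse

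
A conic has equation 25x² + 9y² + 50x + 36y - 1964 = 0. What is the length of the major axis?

30

Group: 25(x² + 2x) + 9(y² + 4y) = 1964
Complete the square: 25(x + 1)² + 9(y + 2)² = 1964 + 25 + 36 = 2025
Divide through by 2025 to get (x + 1)²/81 + (y + 2)²/225 = 1.
Ellipse, center (-1, -2), major axis vertical; a² = 225, b² = 81.
a² = 225 so a = 15; the major axis has length 2a = 30.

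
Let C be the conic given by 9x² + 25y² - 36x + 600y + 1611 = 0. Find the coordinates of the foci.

Rearranging, 9(x² - 4x) + 25(y² + 24y) = -1611.
Complete the square in x and y: 9(x - 2)² + 25(y + 12)² = -1611 + 36 + 3600 = 2025
Divide through by 2025 to get (x - 2)²/225 + (y + 12)²/81 = 1.
Ellipse, center (2, -12), major axis horizontal; a² = 225, b² = 81.
c² = a² - b² = 225 - 81 = 144, so c = 12.
Foci lie on the horizontal axis through the center: (h ± c, k).

(-10, -12) and (14, -12)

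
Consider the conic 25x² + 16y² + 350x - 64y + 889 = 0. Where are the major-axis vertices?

(-7, -3) and (-7, 7)

25(x² + 14x) + 16(y² - 4y) = -889
Complete the square: 25(x + 7)² + 16(y - 2)² = -889 + 1225 + 64 = 400
Dividing both sides by 400: (x + 7)²/16 + (y - 2)²/25 = 1
Ellipse, center (-7, 2), major axis vertical; a² = 25, b² = 16.
a = 5. Vertices at (h, k ± a).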